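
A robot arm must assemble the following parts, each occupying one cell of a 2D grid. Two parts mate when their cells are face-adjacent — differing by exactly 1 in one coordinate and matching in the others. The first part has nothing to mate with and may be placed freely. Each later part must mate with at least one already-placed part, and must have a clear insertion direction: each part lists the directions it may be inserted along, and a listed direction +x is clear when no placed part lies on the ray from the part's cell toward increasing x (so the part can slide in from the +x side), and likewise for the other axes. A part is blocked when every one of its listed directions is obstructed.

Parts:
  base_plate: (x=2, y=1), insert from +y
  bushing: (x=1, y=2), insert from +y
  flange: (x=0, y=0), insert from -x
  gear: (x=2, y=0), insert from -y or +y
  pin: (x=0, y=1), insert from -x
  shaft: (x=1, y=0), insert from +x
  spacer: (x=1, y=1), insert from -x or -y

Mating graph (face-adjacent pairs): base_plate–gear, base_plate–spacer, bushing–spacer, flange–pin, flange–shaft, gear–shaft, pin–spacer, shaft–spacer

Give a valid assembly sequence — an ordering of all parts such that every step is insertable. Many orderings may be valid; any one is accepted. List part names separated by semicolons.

1. base_plate@(2, 1) [+y clear] — {base_plate}
2. spacer@(1, 1) [-x clear] — {base_plate, spacer}
3. shaft@(1, 0) [+x clear] — {base_plate, shaft, spacer}
4. gear@(2, 0) [-y clear] — {base_plate, gear, shaft, spacer}
5. flange@(0, 0) [-x clear] — {base_plate, flange, gear, shaft, spacer}
6. bushing@(1, 2) [+y clear] — {base_plate, bushing, flange, gear, shaft, spacer}
7. pin@(0, 1) [-x clear] — {base_plate, bushing, flange, gear, pin, shaft, spacer}

base_plate; spacer; shaft; gear; flange; bushing; pin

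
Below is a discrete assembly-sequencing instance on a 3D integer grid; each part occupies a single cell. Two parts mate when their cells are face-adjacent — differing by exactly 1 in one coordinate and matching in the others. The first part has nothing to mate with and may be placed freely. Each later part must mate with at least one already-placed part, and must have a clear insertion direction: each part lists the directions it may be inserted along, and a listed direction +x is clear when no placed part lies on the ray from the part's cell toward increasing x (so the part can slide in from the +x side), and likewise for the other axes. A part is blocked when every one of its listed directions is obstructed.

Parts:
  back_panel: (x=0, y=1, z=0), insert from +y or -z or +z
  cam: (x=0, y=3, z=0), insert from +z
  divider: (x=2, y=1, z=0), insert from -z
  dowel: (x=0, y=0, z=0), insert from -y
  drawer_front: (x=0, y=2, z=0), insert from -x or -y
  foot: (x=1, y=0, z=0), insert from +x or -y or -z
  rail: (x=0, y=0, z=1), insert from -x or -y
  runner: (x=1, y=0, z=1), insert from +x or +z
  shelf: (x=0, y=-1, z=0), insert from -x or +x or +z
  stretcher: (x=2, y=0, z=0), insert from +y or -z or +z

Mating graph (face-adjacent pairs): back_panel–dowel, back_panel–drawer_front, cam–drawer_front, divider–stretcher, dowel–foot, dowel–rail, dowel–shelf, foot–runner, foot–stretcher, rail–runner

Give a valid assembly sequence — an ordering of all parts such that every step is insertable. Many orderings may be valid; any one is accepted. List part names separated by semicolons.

1. rail@(0, 0, 1) [-x clear] — {rail}
2. dowel@(0, 0, 0) [-y clear] — {dowel, rail}
3. shelf@(0, -1, 0) [-x clear] — {dowel, rail, shelf}
4. runner@(1, 0, 1) [+x clear] — {dowel, rail, runner, shelf}
5. back_panel@(0, 1, 0) [+y clear] — {back_panel, dowel, rail, runner, shelf}
6. drawer_front@(0, 2, 0) [-x clear] — {back_panel, dowel, drawer_front, rail, runner, shelf}
7. cam@(0, 3, 0) [+z clear] — {back_panel, cam, dowel, drawer_front, rail, runner, shelf}
8. foot@(1, 0, 0) [+x clear] — {back_panel, cam, dowel, drawer_front, foot, rail, runner, shelf}
9. stretcher@(2, 0, 0) [+y clear] — {back_panel, cam, dowel, drawer_front, foot, rail, runner, shelf, stretcher}
10. divider@(2, 1, 0) [-z clear] — {back_panel, cam, divider, dowel, drawer_front, foot, rail, runner, shelf, stretcher}

rail; dowel; shelf; runner; back_panel; drawer_front; cam; foot; stretcher; divider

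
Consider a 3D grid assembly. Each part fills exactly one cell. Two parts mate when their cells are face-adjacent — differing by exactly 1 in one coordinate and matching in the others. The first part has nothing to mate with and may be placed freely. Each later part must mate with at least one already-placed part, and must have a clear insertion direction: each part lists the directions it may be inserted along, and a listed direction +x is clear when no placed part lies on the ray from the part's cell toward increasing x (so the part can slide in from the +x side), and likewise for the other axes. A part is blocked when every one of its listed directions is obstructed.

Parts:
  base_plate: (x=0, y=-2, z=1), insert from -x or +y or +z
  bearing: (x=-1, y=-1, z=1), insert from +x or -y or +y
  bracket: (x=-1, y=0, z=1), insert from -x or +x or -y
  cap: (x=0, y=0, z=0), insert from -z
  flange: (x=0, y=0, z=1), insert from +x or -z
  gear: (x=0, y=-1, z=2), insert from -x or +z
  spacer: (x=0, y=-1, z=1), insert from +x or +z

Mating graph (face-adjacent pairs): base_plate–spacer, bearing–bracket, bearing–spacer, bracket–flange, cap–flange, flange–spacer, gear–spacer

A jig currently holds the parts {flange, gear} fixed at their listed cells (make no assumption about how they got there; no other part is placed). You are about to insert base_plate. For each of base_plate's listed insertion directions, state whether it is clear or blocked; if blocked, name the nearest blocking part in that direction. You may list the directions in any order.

+y: blocked by flange; +z: clear; -x: clear

-x: ray from base_plate(0, -2, 1) has no placed part ⇒ clear
+y: nearest on ray is flange@(0, 0, 1) ⇒ blocked
+z: ray from base_plate(0, -2, 1) has no placed part ⇒ clear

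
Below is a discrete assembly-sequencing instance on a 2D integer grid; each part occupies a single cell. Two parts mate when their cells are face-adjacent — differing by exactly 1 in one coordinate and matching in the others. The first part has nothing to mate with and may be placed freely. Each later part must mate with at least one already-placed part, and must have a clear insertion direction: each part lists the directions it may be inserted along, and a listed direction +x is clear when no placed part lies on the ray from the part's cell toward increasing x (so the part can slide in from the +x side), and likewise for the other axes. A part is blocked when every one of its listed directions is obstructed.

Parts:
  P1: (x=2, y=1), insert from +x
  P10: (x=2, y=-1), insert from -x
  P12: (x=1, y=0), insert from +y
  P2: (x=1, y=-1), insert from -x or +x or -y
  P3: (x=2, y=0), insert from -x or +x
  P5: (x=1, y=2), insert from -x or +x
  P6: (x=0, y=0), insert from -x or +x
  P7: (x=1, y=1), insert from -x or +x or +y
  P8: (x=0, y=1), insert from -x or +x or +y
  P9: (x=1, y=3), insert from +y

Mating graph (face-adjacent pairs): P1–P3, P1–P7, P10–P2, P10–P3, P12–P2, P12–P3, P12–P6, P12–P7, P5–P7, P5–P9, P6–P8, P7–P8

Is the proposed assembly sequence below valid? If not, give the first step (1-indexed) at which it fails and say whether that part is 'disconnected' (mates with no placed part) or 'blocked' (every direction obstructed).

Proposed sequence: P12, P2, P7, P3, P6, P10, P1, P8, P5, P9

Invalid at step 6 (blocked)

1. P12@(1, 0) [+y clear] — {P12}
2. P2@(1, -1) [-x clear] — {P12, P2}
3. P7@(1, 1) [-x clear] — {P12, P2, P7}
4. P3@(2, 0) [+x clear] — {P12, P2, P3, P7}
5. P6@(0, 0) [-x clear] — {P12, P2, P3, P6, P7}
6. P10@(2, -1) — -x all obstructed ⇒ blocked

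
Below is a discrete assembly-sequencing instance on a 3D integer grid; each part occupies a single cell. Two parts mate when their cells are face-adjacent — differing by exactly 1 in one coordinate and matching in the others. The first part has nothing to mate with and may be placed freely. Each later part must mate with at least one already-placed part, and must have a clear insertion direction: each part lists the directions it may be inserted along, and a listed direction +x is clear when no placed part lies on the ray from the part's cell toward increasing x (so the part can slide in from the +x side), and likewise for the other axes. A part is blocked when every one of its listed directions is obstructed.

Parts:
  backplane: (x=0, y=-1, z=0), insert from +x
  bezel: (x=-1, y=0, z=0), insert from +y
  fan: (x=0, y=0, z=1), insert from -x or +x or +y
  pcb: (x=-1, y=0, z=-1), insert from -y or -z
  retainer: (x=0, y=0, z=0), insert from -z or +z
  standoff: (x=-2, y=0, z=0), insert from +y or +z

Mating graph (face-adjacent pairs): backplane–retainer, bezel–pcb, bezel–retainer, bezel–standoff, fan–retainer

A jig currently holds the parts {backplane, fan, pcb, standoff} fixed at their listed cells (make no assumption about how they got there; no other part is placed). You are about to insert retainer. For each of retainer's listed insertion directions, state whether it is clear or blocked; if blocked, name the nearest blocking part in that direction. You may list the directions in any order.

-z: ray from retainer(0, 0, 0) has no placed part ⇒ clear
+z: nearest on ray is fan@(0, 0, 1) ⇒ blocked

+z: blocked by fan; -z: clear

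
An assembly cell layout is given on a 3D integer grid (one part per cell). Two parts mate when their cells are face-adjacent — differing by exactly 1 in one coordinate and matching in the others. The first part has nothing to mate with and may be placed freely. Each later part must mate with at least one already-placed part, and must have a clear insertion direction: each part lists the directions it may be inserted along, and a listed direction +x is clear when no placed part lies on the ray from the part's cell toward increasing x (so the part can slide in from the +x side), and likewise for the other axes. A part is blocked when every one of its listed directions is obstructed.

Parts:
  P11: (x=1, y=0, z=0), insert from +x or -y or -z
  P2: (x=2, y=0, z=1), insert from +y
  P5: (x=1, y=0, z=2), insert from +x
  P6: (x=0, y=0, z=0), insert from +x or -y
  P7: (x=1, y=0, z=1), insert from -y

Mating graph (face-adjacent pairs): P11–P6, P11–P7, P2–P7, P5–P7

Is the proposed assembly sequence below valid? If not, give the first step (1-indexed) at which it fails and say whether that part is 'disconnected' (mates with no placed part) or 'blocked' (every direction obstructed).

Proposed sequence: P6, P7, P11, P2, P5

1. P6@(0, 0, 0) [+x clear] — {P6}
2. P7@(1, 0, 1) — no placed neighbour ⇒ disconnected

Invalid at step 2 (disconnected)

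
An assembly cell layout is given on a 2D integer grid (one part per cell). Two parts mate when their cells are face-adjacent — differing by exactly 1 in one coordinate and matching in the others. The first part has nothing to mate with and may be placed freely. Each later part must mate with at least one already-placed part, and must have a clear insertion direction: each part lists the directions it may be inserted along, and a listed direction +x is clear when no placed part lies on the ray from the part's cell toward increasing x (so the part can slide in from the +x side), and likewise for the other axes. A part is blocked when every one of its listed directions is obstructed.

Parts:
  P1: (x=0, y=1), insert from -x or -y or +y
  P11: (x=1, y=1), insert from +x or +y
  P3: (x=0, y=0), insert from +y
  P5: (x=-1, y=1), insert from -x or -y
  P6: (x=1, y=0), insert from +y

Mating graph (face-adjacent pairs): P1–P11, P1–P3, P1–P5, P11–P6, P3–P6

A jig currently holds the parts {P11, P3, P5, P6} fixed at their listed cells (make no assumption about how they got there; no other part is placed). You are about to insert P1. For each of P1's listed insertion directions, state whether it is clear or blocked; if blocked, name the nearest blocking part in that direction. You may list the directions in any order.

-x: nearest on ray is P5@(-1, 1) ⇒ blocked
-y: nearest on ray is P3@(0, 0) ⇒ blocked
+y: ray from P1(0, 1) has no placed part ⇒ clear

+y: clear; -x: blocked by P5; -y: blocked by P3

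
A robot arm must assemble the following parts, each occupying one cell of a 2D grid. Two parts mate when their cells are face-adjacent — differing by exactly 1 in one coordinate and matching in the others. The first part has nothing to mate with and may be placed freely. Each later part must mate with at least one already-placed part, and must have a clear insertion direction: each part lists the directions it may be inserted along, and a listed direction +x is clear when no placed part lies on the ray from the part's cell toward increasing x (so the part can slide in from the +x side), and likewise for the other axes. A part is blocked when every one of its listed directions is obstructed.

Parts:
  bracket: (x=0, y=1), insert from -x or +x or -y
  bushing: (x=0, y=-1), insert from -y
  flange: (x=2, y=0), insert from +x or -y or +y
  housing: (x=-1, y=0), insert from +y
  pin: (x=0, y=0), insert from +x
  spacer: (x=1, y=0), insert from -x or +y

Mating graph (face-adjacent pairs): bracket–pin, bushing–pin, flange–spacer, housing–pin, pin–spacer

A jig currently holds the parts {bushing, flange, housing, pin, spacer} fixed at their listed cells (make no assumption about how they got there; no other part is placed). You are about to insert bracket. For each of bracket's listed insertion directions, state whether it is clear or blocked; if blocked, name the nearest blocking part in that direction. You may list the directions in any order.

+x: clear; -x: clear; -y: blocked by pin

-x: ray from bracket(0, 1) has no placed part ⇒ clear
+x: ray from bracket(0, 1) has no placed part ⇒ clear
-y: nearest on ray is pin@(0, 0) ⇒ blocked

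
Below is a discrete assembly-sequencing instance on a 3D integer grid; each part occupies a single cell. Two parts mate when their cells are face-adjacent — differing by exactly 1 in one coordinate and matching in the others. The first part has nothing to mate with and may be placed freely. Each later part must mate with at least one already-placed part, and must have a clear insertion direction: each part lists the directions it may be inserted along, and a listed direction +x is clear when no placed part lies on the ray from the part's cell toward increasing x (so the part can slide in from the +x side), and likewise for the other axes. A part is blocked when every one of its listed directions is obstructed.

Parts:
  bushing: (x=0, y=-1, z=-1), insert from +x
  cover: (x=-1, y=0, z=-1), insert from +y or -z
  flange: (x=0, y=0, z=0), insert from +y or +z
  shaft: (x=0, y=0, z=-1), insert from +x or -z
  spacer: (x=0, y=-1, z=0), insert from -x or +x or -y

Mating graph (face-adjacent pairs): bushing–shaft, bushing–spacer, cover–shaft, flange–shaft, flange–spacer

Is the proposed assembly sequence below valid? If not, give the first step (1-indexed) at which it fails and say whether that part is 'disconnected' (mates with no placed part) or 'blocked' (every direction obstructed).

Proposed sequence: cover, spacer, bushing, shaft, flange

1. cover@(-1, 0, -1) [+y clear] — {cover}
2. spacer@(0, -1, 0) — no placed neighbour ⇒ disconnected

Invalid at step 2 (disconnected)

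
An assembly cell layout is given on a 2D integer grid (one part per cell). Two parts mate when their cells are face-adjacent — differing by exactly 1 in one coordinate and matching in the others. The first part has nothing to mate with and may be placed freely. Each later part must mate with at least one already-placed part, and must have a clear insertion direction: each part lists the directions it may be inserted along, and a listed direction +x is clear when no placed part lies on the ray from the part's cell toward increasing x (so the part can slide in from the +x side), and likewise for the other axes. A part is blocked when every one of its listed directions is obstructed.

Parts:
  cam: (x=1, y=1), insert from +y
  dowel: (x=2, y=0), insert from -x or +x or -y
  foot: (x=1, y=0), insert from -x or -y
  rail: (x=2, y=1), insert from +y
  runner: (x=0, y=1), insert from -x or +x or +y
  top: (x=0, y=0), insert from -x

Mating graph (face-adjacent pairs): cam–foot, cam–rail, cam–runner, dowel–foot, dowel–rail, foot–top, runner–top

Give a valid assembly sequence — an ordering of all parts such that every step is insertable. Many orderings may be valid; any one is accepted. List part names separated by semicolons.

foot; dowel; rail; cam; runner; top

1. foot@(1, 0) [-x clear] — {foot}
2. dowel@(2, 0) [+x clear] — {dowel, foot}
3. rail@(2, 1) [+y clear] — {dowel, foot, rail}
4. cam@(1, 1) [+y clear] — {cam, dowel, foot, rail}
5. runner@(0, 1) [-x clear] — {cam, dowel, foot, rail, runner}
6. top@(0, 0) [-x clear] — {cam, dowel, foot, rail, runner, top}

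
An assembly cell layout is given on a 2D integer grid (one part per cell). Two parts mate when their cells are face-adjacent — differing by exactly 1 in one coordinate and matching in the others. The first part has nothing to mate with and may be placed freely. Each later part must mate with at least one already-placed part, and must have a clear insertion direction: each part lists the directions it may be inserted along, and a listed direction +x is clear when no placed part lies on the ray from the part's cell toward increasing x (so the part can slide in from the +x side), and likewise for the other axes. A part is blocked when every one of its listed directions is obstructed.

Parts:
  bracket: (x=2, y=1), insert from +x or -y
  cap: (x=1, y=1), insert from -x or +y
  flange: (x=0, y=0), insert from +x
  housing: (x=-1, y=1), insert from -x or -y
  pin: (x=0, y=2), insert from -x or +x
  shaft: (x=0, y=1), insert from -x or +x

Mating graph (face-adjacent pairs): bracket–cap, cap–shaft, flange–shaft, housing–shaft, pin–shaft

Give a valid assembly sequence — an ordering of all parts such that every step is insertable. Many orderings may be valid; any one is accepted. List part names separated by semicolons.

housing; shaft; pin; flange; cap; bracket

1. housing@(-1, 1) [-x clear] — {housing}
2. shaft@(0, 1) [+x clear] — {housing, shaft}
3. pin@(0, 2) [-x clear] — {housing, pin, shaft}
4. flange@(0, 0) [+x clear] — {flange, housing, pin, shaft}
5. cap@(1, 1) [+y clear] — {cap, flange, housing, pin, shaft}
6. bracket@(2, 1) [+x clear] — {bracket, cap, flange, housing, pin, shaft}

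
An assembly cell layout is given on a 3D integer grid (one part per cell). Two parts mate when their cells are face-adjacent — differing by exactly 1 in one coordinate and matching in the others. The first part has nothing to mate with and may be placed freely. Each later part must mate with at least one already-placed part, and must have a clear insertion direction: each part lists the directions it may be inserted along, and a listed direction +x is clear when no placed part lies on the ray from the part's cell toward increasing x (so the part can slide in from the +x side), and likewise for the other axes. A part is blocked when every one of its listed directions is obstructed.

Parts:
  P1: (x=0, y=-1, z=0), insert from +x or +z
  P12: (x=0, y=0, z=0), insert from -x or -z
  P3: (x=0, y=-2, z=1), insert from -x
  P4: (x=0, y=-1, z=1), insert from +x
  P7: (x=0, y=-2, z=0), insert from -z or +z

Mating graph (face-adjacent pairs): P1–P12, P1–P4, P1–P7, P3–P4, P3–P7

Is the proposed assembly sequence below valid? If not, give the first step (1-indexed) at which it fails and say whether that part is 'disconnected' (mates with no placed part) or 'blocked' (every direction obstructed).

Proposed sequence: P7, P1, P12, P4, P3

Valid

1. P7@(0, -2, 0) [-z clear] — {P7}
2. P1@(0, -1, 0) [+x clear] — {P1, P7}
3. P12@(0, 0, 0) [-x clear] — {P1, P12, P7}
4. P4@(0, -1, 1) [+x clear] — {P1, P12, P4, P7}
5. P3@(0, -2, 1) [-x clear] — {P1, P12, P3, P4, P7}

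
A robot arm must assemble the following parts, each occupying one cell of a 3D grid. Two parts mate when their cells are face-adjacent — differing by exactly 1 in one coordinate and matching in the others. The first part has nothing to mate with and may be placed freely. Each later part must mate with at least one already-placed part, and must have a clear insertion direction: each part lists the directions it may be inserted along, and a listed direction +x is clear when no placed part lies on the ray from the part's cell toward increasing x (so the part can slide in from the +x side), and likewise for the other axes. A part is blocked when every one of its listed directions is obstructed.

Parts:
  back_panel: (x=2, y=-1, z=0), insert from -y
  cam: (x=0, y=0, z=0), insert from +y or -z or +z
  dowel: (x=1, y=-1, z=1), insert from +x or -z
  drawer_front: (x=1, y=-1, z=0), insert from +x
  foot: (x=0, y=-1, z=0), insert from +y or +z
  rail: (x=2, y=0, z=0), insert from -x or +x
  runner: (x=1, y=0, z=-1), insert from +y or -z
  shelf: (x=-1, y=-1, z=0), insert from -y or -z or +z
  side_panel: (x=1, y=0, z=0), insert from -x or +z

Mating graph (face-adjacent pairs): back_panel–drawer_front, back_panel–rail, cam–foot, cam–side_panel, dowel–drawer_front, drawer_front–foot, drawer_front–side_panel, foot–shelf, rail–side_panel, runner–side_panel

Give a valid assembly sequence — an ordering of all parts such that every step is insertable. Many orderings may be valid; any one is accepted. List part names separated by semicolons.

1. rail@(2, 0, 0) [-x clear] — {rail}
2. side_panel@(1, 0, 0) [-x clear] — {rail, side_panel}
3. drawer_front@(1, -1, 0) [+x clear] — {drawer_front, rail, side_panel}
4. foot@(0, -1, 0) [+y clear] — {drawer_front, foot, rail, side_panel}
5. dowel@(1, -1, 1) [+x clear] — {dowel, drawer_front, foot, rail, side_panel}
6. back_panel@(2, -1, 0) [-y clear] — {back_panel, dowel, drawer_front, foot, rail, side_panel}
7. cam@(0, 0, 0) [+y clear] — {back_panel, cam, dowel, drawer_front, foot, rail, side_panel}
8. runner@(1, 0, -1) [+y clear] — {back_panel, cam, dowel, drawer_front, foot, rail, runner, side_panel}
9. shelf@(-1, -1, 0) [-y clear] — {back_panel, cam, dowel, drawer_front, foot, rail, runner, shelf, side_panel}

rail; side_panel; drawer_front; foot; dowel; back_panel; cam; runner; shelf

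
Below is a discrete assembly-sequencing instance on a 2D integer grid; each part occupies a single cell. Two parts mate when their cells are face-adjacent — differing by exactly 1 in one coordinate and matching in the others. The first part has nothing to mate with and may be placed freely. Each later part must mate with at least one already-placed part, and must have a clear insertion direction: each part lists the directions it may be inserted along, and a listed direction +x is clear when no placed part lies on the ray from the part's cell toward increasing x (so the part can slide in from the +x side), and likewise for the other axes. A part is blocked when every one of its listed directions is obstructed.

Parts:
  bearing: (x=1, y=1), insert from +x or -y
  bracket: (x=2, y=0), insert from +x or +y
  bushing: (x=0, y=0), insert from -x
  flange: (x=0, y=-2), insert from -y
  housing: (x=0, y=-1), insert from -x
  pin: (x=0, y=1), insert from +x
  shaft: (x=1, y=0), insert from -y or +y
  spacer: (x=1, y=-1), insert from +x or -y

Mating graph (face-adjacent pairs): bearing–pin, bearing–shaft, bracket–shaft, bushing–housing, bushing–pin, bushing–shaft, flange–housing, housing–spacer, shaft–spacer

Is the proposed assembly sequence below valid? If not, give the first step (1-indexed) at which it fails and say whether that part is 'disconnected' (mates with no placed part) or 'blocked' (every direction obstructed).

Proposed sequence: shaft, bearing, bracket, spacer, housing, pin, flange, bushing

1. shaft@(1, 0) [-y clear] — {shaft}
2. bearing@(1, 1) [+x clear] — {bearing, shaft}
3. bracket@(2, 0) [+x clear] — {bearing, bracket, shaft}
4. spacer@(1, -1) [+x clear] — {bearing, bracket, shaft, spacer}
5. housing@(0, -1) [-x clear] — {bearing, bracket, housing, shaft, spacer}
6. pin@(0, 1) — +x all obstructed ⇒ blocked

Invalid at step 6 (blocked)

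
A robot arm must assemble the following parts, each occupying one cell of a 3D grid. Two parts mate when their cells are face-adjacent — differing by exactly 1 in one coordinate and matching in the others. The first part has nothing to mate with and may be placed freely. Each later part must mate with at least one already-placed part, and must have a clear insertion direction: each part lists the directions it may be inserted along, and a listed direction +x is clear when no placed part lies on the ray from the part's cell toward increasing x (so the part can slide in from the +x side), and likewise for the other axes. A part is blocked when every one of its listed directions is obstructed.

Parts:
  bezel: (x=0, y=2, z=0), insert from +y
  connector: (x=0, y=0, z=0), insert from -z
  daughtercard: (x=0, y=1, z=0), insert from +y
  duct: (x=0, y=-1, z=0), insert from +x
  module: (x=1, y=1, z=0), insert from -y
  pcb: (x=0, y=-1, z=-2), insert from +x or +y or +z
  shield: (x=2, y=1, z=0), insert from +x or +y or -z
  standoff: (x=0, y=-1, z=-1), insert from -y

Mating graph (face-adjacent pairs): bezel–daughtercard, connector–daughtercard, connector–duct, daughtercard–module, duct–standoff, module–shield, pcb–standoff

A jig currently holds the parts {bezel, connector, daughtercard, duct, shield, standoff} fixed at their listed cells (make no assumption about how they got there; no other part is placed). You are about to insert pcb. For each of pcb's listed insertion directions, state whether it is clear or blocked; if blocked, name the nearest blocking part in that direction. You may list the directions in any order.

+x: clear; +y: clear; +z: blocked by standoff

+x: ray from pcb(0, -1, -2) has no placed part ⇒ clear
+y: ray from pcb(0, -1, -2) has no placed part ⇒ clear
+z: nearest on ray is standoff@(0, -1, -1) ⇒ blocked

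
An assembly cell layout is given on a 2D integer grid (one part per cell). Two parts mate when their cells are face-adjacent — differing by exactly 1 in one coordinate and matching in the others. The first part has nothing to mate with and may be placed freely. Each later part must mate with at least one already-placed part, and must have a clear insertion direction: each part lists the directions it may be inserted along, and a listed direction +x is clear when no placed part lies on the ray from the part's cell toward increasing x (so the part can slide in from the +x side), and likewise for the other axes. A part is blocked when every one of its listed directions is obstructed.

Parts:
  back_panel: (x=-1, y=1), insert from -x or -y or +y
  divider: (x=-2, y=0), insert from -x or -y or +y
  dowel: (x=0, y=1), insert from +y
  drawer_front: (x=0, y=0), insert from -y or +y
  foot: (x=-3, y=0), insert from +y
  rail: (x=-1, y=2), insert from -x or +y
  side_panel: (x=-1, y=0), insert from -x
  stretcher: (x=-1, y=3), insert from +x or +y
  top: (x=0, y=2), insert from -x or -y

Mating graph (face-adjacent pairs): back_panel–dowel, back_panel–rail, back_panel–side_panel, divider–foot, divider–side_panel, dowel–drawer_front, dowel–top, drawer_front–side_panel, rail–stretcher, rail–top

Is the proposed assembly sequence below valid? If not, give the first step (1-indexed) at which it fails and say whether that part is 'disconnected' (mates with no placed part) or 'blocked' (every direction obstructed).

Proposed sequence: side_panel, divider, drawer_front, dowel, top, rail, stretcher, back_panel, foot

Valid

1. side_panel@(-1, 0) [-x clear] — {side_panel}
2. divider@(-2, 0) [-x clear] — {divider, side_panel}
3. drawer_front@(0, 0) [-y clear] — {divider, drawer_front, side_panel}
4. dowel@(0, 1) [+y clear] — {divider, dowel, drawer_front, side_panel}
5. top@(0, 2) [-x clear] — {divider, dowel, drawer_front, side_panel, top}
6. rail@(-1, 2) [-x clear] — {divider, dowel, drawer_front, rail, side_panel, top}
7. stretcher@(-1, 3) [+x clear] — {divider, dowel, drawer_front, rail, side_panel, stretcher, top}
8. back_panel@(-1, 1) [-x clear] — {back_panel, divider, dowel, drawer_front, rail, side_panel, stretcher, top}
9. foot@(-3, 0) [+y clear] — {back_panel, divider, dowel, drawer_front, foot, rail, side_panel, stretcher, top}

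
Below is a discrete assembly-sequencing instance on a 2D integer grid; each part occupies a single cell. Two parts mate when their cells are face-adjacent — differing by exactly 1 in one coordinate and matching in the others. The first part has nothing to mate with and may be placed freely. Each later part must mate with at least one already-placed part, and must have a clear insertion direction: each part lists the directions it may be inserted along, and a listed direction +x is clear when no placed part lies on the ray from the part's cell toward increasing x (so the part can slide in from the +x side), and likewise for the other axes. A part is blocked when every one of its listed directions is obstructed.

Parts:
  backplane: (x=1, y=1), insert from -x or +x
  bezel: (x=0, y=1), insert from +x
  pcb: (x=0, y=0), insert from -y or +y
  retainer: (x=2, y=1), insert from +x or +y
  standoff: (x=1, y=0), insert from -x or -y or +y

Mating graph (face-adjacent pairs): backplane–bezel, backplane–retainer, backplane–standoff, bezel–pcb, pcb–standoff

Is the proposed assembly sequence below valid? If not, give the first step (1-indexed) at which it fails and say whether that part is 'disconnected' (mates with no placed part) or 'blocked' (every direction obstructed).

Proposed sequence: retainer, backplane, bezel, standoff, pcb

Invalid at step 3 (blocked)

1. retainer@(2, 1) [+x clear] — {retainer}
2. backplane@(1, 1) [-x clear] — {backplane, retainer}
3. bezel@(0, 1) — +x all obstructed ⇒ blocked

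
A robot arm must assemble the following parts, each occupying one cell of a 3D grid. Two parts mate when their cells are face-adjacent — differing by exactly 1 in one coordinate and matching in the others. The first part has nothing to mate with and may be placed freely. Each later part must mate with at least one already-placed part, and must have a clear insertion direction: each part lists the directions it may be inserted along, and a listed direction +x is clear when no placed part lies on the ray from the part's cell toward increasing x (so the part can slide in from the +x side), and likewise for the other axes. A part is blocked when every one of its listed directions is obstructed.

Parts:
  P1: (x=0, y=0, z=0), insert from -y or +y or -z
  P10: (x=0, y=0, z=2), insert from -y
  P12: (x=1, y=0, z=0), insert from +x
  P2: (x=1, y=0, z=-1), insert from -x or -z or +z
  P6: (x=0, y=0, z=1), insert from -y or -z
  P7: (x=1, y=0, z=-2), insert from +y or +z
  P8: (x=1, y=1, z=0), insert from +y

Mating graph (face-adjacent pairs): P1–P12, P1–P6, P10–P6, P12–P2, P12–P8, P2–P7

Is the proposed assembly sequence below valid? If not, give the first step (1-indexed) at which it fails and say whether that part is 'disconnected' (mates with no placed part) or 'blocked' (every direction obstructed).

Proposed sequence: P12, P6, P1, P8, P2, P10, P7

Invalid at step 2 (disconnected)

1. P12@(1, 0, 0) [+x clear] — {P12}
2. P6@(0, 0, 1) — no placed neighbour ⇒ disconnected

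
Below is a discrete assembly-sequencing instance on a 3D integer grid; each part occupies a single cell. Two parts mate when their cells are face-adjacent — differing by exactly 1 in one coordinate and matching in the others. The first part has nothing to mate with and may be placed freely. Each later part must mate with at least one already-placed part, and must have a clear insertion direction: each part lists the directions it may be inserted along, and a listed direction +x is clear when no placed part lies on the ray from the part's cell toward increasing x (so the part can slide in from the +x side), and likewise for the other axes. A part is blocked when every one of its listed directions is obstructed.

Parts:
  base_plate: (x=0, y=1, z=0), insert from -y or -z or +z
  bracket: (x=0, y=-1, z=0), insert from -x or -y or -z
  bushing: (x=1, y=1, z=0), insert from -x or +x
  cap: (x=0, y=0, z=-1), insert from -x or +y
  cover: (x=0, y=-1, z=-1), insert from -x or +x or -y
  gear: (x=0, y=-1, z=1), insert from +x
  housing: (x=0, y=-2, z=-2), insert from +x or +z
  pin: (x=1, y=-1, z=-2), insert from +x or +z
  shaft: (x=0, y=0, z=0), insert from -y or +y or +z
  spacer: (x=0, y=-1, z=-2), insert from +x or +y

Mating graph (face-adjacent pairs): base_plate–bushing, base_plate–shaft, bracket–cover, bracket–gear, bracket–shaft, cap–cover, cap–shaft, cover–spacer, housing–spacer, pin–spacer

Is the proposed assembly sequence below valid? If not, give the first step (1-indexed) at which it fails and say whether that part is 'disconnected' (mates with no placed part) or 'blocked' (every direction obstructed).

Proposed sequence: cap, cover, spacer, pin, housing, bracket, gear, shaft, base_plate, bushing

Valid

1. cap@(0, 0, -1) [-x clear] — {cap}
2. cover@(0, -1, -1) [-x clear] — {cap, cover}
3. spacer@(0, -1, -2) [+x clear] — {cap, cover, spacer}
4. pin@(1, -1, -2) [+x clear] — {cap, cover, pin, spacer}
5. housing@(0, -2, -2) [+x clear] — {cap, cover, housing, pin, spacer}
6. bracket@(0, -1, 0) [-x clear] — {bracket, cap, cover, housing, pin, spacer}
7. gear@(0, -1, 1) [+x clear] — {bracket, cap, cover, gear, housing, pin, spacer}
8. shaft@(0, 0, 0) [+y clear] — {bracket, cap, cover, gear, housing, pin, shaft, spacer}
9. base_plate@(0, 1, 0) [-z clear] — {base_plate, bracket, cap, cover, gear, housing, pin, shaft, spacer}
10. bushing@(1, 1, 0) [+x clear] — {base_plate, bracket, bushing, cap, cover, gear, housing, pin, shaft, spacer}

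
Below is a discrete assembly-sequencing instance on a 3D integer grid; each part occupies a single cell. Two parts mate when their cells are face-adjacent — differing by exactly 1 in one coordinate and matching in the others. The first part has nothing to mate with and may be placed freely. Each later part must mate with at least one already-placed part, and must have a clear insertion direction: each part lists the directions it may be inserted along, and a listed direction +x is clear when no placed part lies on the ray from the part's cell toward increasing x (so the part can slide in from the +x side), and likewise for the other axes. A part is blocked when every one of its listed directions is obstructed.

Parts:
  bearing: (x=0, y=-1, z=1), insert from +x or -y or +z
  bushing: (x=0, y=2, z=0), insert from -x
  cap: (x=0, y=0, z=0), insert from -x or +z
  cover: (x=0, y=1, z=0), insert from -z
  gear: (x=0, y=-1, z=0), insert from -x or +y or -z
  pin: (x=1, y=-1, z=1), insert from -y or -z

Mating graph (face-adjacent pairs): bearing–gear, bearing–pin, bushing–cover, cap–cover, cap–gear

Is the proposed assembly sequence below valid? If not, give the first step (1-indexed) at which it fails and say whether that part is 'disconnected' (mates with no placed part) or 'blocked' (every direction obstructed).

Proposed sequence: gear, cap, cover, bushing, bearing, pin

1. gear@(0, -1, 0) [-x clear] — {gear}
2. cap@(0, 0, 0) [-x clear] — {cap, gear}
3. cover@(0, 1, 0) [-z clear] — {cap, cover, gear}
4. bushing@(0, 2, 0) [-x clear] — {bushing, cap, cover, gear}
5. bearing@(0, -1, 1) [+x clear] — {bearing, bushing, cap, cover, gear}
6. pin@(1, -1, 1) [-y clear] — {bearing, bushing, cap, cover, gear, pin}

Valid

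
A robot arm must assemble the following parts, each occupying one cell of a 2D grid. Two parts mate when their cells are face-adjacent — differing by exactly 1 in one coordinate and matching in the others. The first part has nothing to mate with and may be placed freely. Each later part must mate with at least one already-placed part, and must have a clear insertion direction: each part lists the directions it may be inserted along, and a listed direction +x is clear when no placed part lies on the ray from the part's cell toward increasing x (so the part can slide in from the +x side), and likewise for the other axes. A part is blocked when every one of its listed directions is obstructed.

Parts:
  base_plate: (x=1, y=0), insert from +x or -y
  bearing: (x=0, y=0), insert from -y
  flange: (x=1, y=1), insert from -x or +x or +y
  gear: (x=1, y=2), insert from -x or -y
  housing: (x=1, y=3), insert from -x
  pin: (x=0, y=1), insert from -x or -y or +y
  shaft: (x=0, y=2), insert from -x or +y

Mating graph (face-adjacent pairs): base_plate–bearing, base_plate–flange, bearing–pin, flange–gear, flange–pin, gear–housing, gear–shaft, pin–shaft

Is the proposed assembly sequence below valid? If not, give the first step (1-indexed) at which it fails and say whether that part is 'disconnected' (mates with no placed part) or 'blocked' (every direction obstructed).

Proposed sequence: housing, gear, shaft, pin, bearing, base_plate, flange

1. housing@(1, 3) [-x clear] — {housing}
2. gear@(1, 2) [-x clear] — {gear, housing}
3. shaft@(0, 2) [-x clear] — {gear, housing, shaft}
4. pin@(0, 1) [-x clear] — {gear, housing, pin, shaft}
5. bearing@(0, 0) [-y clear] — {bearing, gear, housing, pin, shaft}
6. base_plate@(1, 0) [+x clear] — {base_plate, bearing, gear, housing, pin, shaft}
7. flange@(1, 1) [+x clear] — {base_plate, bearing, flange, gear, housing, pin, shaft}

Valid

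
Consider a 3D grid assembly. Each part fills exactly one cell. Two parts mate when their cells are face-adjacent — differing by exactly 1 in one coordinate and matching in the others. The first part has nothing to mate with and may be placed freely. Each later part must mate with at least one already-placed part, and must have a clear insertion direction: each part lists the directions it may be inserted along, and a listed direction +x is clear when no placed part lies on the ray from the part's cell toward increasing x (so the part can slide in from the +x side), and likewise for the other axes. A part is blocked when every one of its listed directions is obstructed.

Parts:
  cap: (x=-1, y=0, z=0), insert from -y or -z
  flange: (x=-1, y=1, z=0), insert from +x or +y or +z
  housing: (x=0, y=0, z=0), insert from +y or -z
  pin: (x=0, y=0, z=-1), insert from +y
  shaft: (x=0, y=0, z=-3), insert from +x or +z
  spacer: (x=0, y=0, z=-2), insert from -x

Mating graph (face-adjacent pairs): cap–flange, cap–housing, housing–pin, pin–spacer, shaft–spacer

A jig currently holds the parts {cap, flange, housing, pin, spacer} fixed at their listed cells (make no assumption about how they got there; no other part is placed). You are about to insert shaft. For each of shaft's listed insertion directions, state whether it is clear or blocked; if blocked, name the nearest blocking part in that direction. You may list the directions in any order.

+x: clear; +z: blocked by spacer

+x: ray from shaft(0, 0, -3) has no placed part ⇒ clear
+z: nearest on ray is spacer@(0, 0, -2) ⇒ blocked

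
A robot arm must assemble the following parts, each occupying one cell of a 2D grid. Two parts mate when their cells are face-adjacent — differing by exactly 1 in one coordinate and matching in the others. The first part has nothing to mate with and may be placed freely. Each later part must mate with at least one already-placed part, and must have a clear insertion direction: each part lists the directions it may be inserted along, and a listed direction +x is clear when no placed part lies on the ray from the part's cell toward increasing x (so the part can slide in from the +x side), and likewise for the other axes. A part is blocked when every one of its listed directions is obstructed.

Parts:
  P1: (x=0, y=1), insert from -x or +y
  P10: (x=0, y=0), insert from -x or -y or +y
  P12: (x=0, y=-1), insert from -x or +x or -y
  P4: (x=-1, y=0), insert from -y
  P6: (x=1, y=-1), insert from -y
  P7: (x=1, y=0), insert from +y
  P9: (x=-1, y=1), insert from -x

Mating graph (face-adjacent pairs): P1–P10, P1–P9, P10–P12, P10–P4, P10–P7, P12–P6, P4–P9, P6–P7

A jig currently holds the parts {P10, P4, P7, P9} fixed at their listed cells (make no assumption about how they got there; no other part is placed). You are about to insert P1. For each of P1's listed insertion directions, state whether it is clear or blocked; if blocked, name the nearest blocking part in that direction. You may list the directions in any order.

+y: clear; -x: blocked by P9

-x: nearest on ray is P9@(-1, 1) ⇒ blocked
+y: ray from P1(0, 1) has no placed part ⇒ clear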